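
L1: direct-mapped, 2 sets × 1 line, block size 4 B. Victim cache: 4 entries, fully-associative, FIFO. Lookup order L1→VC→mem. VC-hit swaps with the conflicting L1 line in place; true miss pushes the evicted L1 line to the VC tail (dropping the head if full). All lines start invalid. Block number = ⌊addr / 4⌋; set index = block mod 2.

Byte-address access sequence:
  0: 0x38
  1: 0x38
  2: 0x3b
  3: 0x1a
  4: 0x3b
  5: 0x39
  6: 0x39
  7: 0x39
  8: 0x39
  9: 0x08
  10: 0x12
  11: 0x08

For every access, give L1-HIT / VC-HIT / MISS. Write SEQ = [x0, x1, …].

  [0] addr=0x38 blk=14 s=0: MISS | VC []
  [1] addr=0x38 blk=14 s=0: L1-HIT | VC []
  [2] addr=0x3b blk=14 s=0: L1-HIT | VC []
  [3] addr=0x1a blk=6 s=0: MISS | VC [14]
  [4] addr=0x3b blk=14 s=0: VC-HIT | VC [6]
  [5] addr=0x39 blk=14 s=0: L1-HIT | VC [6]
  [6] addr=0x39 blk=14 s=0: L1-HIT | VC [6]
  [7] addr=0x39 blk=14 s=0: L1-HIT | VC [6]
  [8] addr=0x39 blk=14 s=0: L1-HIT | VC [6]
  [9] addr=0x8 blk=2 s=0: MISS | VC [6, 14]
  [10] addr=0x12 blk=4 s=0: MISS | VC [6, 14, 2]
  [11] addr=0x8 blk=2 s=0: VC-HIT | VC [6, 14, 4]

SEQ = [MISS, L1-HIT, L1-HIT, MISS, VC-HIT, L1-HIT, L1-HIT, L1-HIT, L1-HIT, MISS, MISS, VC-HIT]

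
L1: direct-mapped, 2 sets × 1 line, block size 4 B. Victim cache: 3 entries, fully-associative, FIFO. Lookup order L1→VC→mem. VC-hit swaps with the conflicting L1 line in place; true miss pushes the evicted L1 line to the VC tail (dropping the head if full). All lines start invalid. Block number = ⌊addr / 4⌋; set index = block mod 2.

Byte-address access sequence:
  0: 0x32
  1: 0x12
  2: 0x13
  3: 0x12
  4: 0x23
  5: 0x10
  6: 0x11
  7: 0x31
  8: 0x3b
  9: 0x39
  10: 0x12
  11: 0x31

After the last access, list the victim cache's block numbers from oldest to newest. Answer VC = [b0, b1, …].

0: 0x32 (blk 12, set 0) → MISS  vc=[]
1: 0x12 (blk 4, set 0) → MISS  vc=[12]
2: 0x13 (blk 4, set 0) → L1-HIT  vc=[12]
3: 0x12 (blk 4, set 0) → L1-HIT  vc=[12]
4: 0x23 (blk 8, set 0) → MISS  vc=[12, 4]
5: 0x10 (blk 4, set 0) → VC-HIT  vc=[12, 8]
6: 0x11 (blk 4, set 0) → L1-HIT  vc=[12, 8]
7: 0x31 (blk 12, set 0) → VC-HIT  vc=[4, 8]
8: 0x3b (blk 14, set 0) → MISS  vc=[4, 8, 12]
9: 0x39 (blk 14, set 0) → L1-HIT  vc=[4, 8, 12]
10: 0x12 (blk 4, set 0) → VC-HIT  vc=[14, 8, 12]
11: 0x31 (blk 12, set 0) → VC-HIT  vc=[14, 8, 4]

VC = [14, 8, 4]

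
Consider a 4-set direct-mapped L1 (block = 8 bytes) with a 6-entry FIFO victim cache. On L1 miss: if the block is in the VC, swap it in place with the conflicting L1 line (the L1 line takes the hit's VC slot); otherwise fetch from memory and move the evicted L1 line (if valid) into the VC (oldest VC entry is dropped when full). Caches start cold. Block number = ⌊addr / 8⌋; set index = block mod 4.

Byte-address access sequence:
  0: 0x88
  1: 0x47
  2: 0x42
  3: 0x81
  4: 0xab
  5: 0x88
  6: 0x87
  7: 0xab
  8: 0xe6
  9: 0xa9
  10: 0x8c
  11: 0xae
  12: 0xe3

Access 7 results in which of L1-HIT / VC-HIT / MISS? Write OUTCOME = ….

OUTCOME = VC-HIT

0: 0x88 (blk 17, set 1) → MISS  vc=[]
1: 0x47 (blk 8, set 0) → MISS  vc=[]
2: 0x42 (blk 8, set 0) → L1-HIT  vc=[]
3: 0x81 (blk 16, set 0) → MISS  vc=[8]
4: 0xab (blk 21, set 1) → MISS  vc=[8, 17]
5: 0x88 (blk 17, set 1) → VC-HIT  vc=[8, 21]
6: 0x87 (blk 16, set 0) → L1-HIT  vc=[8, 21]
7: 0xab (blk 21, set 1) → VC-HIT  vc=[8, 17]
8: 0xe6 (blk 28, set 0) → MISS  vc=[8, 17, 16]
9: 0xa9 (blk 21, set 1) → L1-HIT  vc=[8, 17, 16]
10: 0x8c (blk 17, set 1) → VC-HIT  vc=[8, 21, 16]
11: 0xae (blk 21, set 1) → VC-HIT  vc=[8, 17, 16]
12: 0xe3 (blk 28, set 0) → L1-HIT  vc=[8, 17, 16]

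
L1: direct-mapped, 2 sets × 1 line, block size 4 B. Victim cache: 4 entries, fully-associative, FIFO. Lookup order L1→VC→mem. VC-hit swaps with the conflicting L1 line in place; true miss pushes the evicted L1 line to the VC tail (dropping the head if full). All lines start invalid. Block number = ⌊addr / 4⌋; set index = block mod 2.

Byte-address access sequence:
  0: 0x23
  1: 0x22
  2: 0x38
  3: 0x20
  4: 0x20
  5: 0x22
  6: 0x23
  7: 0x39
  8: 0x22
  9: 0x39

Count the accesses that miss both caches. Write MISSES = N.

0: 0x23 (blk 8, set 0) → MISS  vc=[]
1: 0x22 (blk 8, set 0) → L1-HIT  vc=[]
2: 0x38 (blk 14, set 0) → MISS  vc=[8]
3: 0x20 (blk 8, set 0) → VC-HIT  vc=[14]
4: 0x20 (blk 8, set 0) → L1-HIT  vc=[14]
5: 0x22 (blk 8, set 0) → L1-HIT  vc=[14]
6: 0x23 (blk 8, set 0) → L1-HIT  vc=[14]
7: 0x39 (blk 14, set 0) → VC-HIT  vc=[8]
8: 0x22 (blk 8, set 0) → VC-HIT  vc=[14]
9: 0x39 (blk 14, set 0) → VC-HIT  vc=[8]

MISSES = 2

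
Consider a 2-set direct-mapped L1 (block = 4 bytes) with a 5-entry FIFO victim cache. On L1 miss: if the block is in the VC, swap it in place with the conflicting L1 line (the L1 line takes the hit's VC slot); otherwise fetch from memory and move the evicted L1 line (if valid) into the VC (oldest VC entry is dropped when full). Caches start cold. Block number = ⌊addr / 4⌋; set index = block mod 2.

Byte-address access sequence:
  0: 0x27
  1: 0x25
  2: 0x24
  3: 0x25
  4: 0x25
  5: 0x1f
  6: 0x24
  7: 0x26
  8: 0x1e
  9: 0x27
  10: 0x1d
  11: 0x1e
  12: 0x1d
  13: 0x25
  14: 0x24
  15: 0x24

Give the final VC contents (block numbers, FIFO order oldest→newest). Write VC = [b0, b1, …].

VC = [7]

0: 0x27 (blk 9, set 1) → MISS  vc=[]
1: 0x25 (blk 9, set 1) → L1-HIT  vc=[]
2: 0x24 (blk 9, set 1) → L1-HIT  vc=[]
3: 0x25 (blk 9, set 1) → L1-HIT  vc=[]
4: 0x25 (blk 9, set 1) → L1-HIT  vc=[]
5: 0x1f (blk 7, set 1) → MISS  vc=[9]
6: 0x24 (blk 9, set 1) → VC-HIT  vc=[7]
7: 0x26 (blk 9, set 1) → L1-HIT  vc=[7]
8: 0x1e (blk 7, set 1) → VC-HIT  vc=[9]
9: 0x27 (blk 9, set 1) → VC-HIT  vc=[7]
10: 0x1d (blk 7, set 1) → VC-HIT  vc=[9]
11: 0x1e (blk 7, set 1) → L1-HIT  vc=[9]
12: 0x1d (blk 7, set 1) → L1-HIT  vc=[9]
13: 0x25 (blk 9, set 1) → VC-HIT  vc=[7]
14: 0x24 (blk 9, set 1) → L1-HIT  vc=[7]
15: 0x24 (blk 9, set 1) → L1-HIT  vc=[7]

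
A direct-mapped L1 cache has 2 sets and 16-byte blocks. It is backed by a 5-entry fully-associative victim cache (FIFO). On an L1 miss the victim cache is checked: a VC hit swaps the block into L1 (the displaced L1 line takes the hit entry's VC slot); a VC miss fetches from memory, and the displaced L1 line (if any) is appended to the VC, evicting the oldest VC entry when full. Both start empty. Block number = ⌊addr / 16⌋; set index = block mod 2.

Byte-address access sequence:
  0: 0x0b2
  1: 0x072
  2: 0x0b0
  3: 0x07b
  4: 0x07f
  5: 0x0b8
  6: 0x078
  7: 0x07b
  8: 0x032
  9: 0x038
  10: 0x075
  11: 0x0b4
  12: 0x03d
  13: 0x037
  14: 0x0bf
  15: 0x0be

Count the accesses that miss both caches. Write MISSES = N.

  [0] addr=0xb2 blk=11 s=1: MISS | VC []
  [1] addr=0x72 blk=7 s=1: MISS | VC [11]
  [2] addr=0xb0 blk=11 s=1: VC-HIT | VC [7]
  [3] addr=0x7b blk=7 s=1: VC-HIT | VC [11]
  [4] addr=0x7f blk=7 s=1: L1-HIT | VC [11]
  [5] addr=0xb8 blk=11 s=1: VC-HIT | VC [7]
  [6] addr=0x78 blk=7 s=1: VC-HIT | VC [11]
  [7] addr=0x7b blk=7 s=1: L1-HIT | VC [11]
  [8] addr=0x32 blk=3 s=1: MISS | VC [11, 7]
  [9] addr=0x38 blk=3 s=1: L1-HIT | VC [11, 7]
  [10] addr=0x75 blk=7 s=1: VC-HIT | VC [11, 3]
  [11] addr=0xb4 blk=11 s=1: VC-HIT | VC [7, 3]
  [12] addr=0x3d blk=3 s=1: VC-HIT | VC [7, 11]
  [13] addr=0x37 blk=3 s=1: L1-HIT | VC [7, 11]
  [14] addr=0xbf blk=11 s=1: VC-HIT | VC [7, 3]
  [15] addr=0xbe blk=11 s=1: L1-HIT | VC [7, 3]

MISSES = 3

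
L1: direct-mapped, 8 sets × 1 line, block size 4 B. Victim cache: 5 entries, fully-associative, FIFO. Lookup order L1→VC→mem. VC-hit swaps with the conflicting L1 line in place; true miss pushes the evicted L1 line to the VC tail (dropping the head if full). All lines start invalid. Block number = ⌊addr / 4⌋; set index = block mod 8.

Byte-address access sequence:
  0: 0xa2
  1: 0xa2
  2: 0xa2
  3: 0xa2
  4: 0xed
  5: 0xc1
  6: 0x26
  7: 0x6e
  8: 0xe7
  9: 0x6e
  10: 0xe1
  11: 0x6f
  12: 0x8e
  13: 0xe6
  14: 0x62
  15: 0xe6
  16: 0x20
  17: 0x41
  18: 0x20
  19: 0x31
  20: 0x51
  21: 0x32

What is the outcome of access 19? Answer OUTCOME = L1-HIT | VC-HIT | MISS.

OUTCOME = MISS

  [0] addr=0xa2 blk=40 s=0: MISS | VC []
  [1] addr=0xa2 blk=40 s=0: L1-HIT | VC []
  [2] addr=0xa2 blk=40 s=0: L1-HIT | VC []
  [3] addr=0xa2 blk=40 s=0: L1-HIT | VC []
  [4] addr=0xed blk=59 s=3: MISS | VC []
  [5] addr=0xc1 blk=48 s=0: MISS | VC [40]
  [6] addr=0x26 blk=9 s=1: MISS | VC [40]
  [7] addr=0x6e blk=27 s=3: MISS | VC [40, 59]
  [8] addr=0xe7 blk=57 s=1: MISS | VC [40, 59, 9]
  [9] addr=0x6e blk=27 s=3: L1-HIT | VC [40, 59, 9]
  [10] addr=0xe1 blk=56 s=0: MISS | VC [40, 59, 9, 48]
  [11] addr=0x6f blk=27 s=3: L1-HIT | VC [40, 59, 9, 48]
  [12] addr=0x8e blk=35 s=3: MISS | VC [40, 59, 9, 48, 27]
  [13] addr=0xe6 blk=57 s=1: L1-HIT | VC [40, 59, 9, 48, 27]
  [14] addr=0x62 blk=24 s=0: MISS | VC [59, 9, 48, 27, 56]
  [15] addr=0xe6 blk=57 s=1: L1-HIT | VC [59, 9, 48, 27, 56]
  [16] addr=0x20 blk=8 s=0: MISS | VC [9, 48, 27, 56, 24]
  [17] addr=0x41 blk=16 s=0: MISS | VC [48, 27, 56, 24, 8]
  [18] addr=0x20 blk=8 s=0: VC-HIT | VC [48, 27, 56, 24, 16]
  [19] addr=0x31 blk=12 s=4: MISS | VC [48, 27, 56, 24, 16]
  [20] addr=0x51 blk=20 s=4: MISS | VC [27, 56, 24, 16, 12]
  [21] addr=0x32 blk=12 s=4: VC-HIT | VC [27, 56, 24, 16, 20]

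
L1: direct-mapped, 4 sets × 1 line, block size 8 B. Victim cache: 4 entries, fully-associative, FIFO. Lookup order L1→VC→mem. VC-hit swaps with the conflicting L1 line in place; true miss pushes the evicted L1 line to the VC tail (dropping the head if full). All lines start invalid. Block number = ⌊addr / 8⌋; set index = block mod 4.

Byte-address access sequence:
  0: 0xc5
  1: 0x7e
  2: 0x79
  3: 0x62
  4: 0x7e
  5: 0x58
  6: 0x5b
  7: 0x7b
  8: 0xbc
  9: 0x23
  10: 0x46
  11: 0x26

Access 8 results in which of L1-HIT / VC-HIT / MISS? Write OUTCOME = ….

0: 0xc5 (blk 24, set 0) → MISS  vc=[]
1: 0x7e (blk 15, set 3) → MISS  vc=[]
2: 0x79 (blk 15, set 3) → L1-HIT  vc=[]
3: 0x62 (blk 12, set 0) → MISS  vc=[24]
4: 0x7e (blk 15, set 3) → L1-HIT  vc=[24]
5: 0x58 (blk 11, set 3) → MISS  vc=[24, 15]
6: 0x5b (blk 11, set 3) → L1-HIT  vc=[24, 15]
7: 0x7b (blk 15, set 3) → VC-HIT  vc=[24, 11]
8: 0xbc (blk 23, set 3) → MISS  vc=[24, 11, 15]
9: 0x23 (blk 4, set 0) → MISS  vc=[24, 11, 15, 12]
10: 0x46 (blk 8, set 0) → MISS  vc=[11, 15, 12, 4]
11: 0x26 (blk 4, set 0) → VC-HIT  vc=[11, 15, 12, 8]

OUTCOME = MISS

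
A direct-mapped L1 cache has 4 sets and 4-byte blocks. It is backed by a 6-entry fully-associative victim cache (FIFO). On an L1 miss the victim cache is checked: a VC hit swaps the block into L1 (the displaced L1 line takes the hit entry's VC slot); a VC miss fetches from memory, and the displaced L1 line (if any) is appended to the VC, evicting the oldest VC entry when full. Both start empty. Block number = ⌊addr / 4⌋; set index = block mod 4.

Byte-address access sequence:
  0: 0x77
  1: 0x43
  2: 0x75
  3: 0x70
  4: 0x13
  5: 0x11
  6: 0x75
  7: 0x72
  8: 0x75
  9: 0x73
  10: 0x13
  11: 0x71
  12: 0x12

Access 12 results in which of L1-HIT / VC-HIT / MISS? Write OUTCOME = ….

OUTCOME = VC-HIT

  [0] addr=0x77 blk=29 s=1: MISS | VC []
  [1] addr=0x43 blk=16 s=0: MISS | VC []
  [2] addr=0x75 blk=29 s=1: L1-HIT | VC []
  [3] addr=0x70 blk=28 s=0: MISS | VC [16]
  [4] addr=0x13 blk=4 s=0: MISS | VC [16, 28]
  [5] addr=0x11 blk=4 s=0: L1-HIT | VC [16, 28]
  [6] addr=0x75 blk=29 s=1: L1-HIT | VC [16, 28]
  [7] addr=0x72 blk=28 s=0: VC-HIT | VC [16, 4]
  [8] addr=0x75 blk=29 s=1: L1-HIT | VC [16, 4]
  [9] addr=0x73 blk=28 s=0: L1-HIT | VC [16, 4]
  [10] addr=0x13 blk=4 s=0: VC-HIT | VC [16, 28]
  [11] addr=0x71 blk=28 s=0: VC-HIT | VC [16, 4]
  [12] addr=0x12 blk=4 s=0: VC-HIT | VC [16, 28]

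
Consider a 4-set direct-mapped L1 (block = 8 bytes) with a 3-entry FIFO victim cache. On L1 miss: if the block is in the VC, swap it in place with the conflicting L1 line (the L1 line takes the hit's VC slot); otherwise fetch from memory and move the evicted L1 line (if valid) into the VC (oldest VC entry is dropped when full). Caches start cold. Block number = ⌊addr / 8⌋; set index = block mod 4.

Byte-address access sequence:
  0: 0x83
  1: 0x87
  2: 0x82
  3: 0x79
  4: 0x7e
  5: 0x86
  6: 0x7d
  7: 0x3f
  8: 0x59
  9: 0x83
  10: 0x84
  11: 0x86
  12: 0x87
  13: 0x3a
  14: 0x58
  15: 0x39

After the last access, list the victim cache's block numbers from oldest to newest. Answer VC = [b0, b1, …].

VC = [15, 11]

  [0] addr=0x83 blk=16 s=0: MISS | VC []
  [1] addr=0x87 blk=16 s=0: L1-HIT | VC []
  [2] addr=0x82 blk=16 s=0: L1-HIT | VC []
  [3] addr=0x79 blk=15 s=3: MISS | VC []
  [4] addr=0x7e blk=15 s=3: L1-HIT | VC []
  [5] addr=0x86 blk=16 s=0: L1-HIT | VC []
  [6] addr=0x7d blk=15 s=3: L1-HIT | VC []
  [7] addr=0x3f blk=7 s=3: MISS | VC [15]
  [8] addr=0x59 blk=11 s=3: MISS | VC [15, 7]
  [9] addr=0x83 blk=16 s=0: L1-HIT | VC [15, 7]
  [10] addr=0x84 blk=16 s=0: L1-HIT | VC [15, 7]
  [11] addr=0x86 blk=16 s=0: L1-HIT | VC [15, 7]
  [12] addr=0x87 blk=16 s=0: L1-HIT | VC [15, 7]
  [13] addr=0x3a blk=7 s=3: VC-HIT | VC [15, 11]
  [14] addr=0x58 blk=11 s=3: VC-HIT | VC [15, 7]
  [15] addr=0x39 blk=7 s=3: VC-HIT | VC [15, 11]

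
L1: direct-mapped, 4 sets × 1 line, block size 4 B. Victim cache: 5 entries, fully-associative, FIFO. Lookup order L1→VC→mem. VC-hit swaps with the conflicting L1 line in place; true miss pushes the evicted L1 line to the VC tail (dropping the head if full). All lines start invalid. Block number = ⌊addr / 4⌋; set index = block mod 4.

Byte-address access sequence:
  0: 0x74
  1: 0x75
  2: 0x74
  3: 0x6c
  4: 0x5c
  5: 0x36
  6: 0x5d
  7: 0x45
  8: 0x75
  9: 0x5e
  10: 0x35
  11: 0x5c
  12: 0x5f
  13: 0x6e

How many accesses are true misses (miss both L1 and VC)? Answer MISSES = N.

#0 0x74→b29/s1 MISS; vc=[]
#1 0x75→b29/s1 L1-HIT; vc=[]
#2 0x74→b29/s1 L1-HIT; vc=[]
#3 0x6c→b27/s3 MISS; vc=[]
#4 0x5c→b23/s3 MISS; vc=[27]
#5 0x36→b13/s1 MISS; vc=[27,29]
#6 0x5d→b23/s3 L1-HIT; vc=[27,29]
#7 0x45→b17/s1 MISS; vc=[27,29,13]
#8 0x75→b29/s1 VC-HIT; vc=[27,17,13]
#9 0x5e→b23/s3 L1-HIT; vc=[27,17,13]
#10 0x35→b13/s1 VC-HIT; vc=[27,17,29]
#11 0x5c→b23/s3 L1-HIT; vc=[27,17,29]
#12 0x5f→b23/s3 L1-HIT; vc=[27,17,29]
#13 0x6e→b27/s3 VC-HIT; vc=[23,17,29]

MISSES = 5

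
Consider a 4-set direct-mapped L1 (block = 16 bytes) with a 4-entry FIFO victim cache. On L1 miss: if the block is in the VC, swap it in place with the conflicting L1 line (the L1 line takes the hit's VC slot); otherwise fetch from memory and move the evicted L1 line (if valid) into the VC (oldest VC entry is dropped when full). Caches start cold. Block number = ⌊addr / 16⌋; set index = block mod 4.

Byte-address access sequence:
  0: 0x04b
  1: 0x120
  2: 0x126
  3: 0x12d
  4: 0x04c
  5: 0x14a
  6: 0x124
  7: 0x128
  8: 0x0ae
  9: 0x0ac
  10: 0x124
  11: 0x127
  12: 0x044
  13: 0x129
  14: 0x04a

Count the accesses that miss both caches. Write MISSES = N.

  [0] addr=0x4b blk=4 s=0: MISS | VC []
  [1] addr=0x120 blk=18 s=2: MISS | VC []
  [2] addr=0x126 blk=18 s=2: L1-HIT | VC []
  [3] addr=0x12d blk=18 s=2: L1-HIT | VC []
  [4] addr=0x4c blk=4 s=0: L1-HIT | VC []
  [5] addr=0x14a blk=20 s=0: MISS | VC [4]
  [6] addr=0x124 blk=18 s=2: L1-HIT | VC [4]
  [7] addr=0x128 blk=18 s=2: L1-HIT | VC [4]
  [8] addr=0xae blk=10 s=2: MISS | VC [4, 18]
  [9] addr=0xac blk=10 s=2: L1-HIT | VC [4, 18]
  [10] addr=0x124 blk=18 s=2: VC-HIT | VC [4, 10]
  [11] addr=0x127 blk=18 s=2: L1-HIT | VC [4, 10]
  [12] addr=0x44 blk=4 s=0: VC-HIT | VC [20, 10]
  [13] addr=0x129 blk=18 s=2: L1-HIT | VC [20, 10]
  [14] addr=0x4a blk=4 s=0: L1-HIT | VC [20, 10]

MISSES = 4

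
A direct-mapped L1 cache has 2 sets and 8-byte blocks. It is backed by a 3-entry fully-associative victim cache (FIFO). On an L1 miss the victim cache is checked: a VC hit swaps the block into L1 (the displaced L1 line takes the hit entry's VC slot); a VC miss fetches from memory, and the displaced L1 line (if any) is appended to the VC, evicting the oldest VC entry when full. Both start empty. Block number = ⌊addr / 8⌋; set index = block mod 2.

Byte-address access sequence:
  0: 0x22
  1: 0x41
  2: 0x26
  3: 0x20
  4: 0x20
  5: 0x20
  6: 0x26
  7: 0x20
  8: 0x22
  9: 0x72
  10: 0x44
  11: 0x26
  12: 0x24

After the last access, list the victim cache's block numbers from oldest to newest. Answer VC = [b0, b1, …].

VC = [14, 8]

0: 0x22 (blk 4, set 0) → MISS  vc=[]
1: 0x41 (blk 8, set 0) → MISS  vc=[4]
2: 0x26 (blk 4, set 0) → VC-HIT  vc=[8]
3: 0x20 (blk 4, set 0) → L1-HIT  vc=[8]
4: 0x20 (blk 4, set 0) → L1-HIT  vc=[8]
5: 0x20 (blk 4, set 0) → L1-HIT  vc=[8]
6: 0x26 (blk 4, set 0) → L1-HIT  vc=[8]
7: 0x20 (blk 4, set 0) → L1-HIT  vc=[8]
8: 0x22 (blk 4, set 0) → L1-HIT  vc=[8]
9: 0x72 (blk 14, set 0) → MISS  vc=[8, 4]
10: 0x44 (blk 8, set 0) → VC-HIT  vc=[14, 4]
11: 0x26 (blk 4, set 0) → VC-HIT  vc=[14, 8]
12: 0x24 (blk 4, set 0) → L1-HIT  vc=[14, 8]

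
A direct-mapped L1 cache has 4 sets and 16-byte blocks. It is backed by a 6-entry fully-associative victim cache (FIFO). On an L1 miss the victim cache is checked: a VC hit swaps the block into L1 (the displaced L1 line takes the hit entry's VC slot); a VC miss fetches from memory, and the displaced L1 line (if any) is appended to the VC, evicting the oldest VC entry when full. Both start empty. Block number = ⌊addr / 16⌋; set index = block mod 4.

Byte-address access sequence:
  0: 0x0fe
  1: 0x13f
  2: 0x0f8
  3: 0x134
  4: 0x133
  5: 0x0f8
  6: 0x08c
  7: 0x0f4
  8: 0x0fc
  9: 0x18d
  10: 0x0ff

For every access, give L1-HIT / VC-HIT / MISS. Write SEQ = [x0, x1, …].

SEQ = [MISS, MISS, VC-HIT, VC-HIT, L1-HIT, VC-HIT, MISS, L1-HIT, L1-HIT, MISS, L1-HIT]

  [0] addr=0xfe blk=15 s=3: MISS | VC []
  [1] addr=0x13f blk=19 s=3: MISS | VC [15]
  [2] addr=0xf8 blk=15 s=3: VC-HIT | VC [19]
  [3] addr=0x134 blk=19 s=3: VC-HIT | VC [15]
  [4] addr=0x133 blk=19 s=3: L1-HIT | VC [15]
  [5] addr=0xf8 blk=15 s=3: VC-HIT | VC [19]
  [6] addr=0x8c blk=8 s=0: MISS | VC [19]
  [7] addr=0xf4 blk=15 s=3: L1-HIT | VC [19]
  [8] addr=0xfc blk=15 s=3: L1-HIT | VC [19]
  [9] addr=0x18d blk=24 s=0: MISS | VC [19, 8]
  [10] addr=0xff blk=15 s=3: L1-HIT | VC [19, 8]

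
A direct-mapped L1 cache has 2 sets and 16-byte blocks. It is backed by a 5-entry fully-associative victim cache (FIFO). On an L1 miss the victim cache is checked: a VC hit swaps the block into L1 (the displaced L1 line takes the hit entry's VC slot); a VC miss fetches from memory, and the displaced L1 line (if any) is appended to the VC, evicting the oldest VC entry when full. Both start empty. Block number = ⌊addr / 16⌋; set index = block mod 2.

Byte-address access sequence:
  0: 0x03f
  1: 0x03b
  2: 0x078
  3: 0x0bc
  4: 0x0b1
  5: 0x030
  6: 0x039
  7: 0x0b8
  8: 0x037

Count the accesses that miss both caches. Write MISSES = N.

MISSES = 3

0: 0x3f (blk 3, set 1) → MISS  vc=[]
1: 0x3b (blk 3, set 1) → L1-HIT  vc=[]
2: 0x78 (blk 7, set 1) → MISS  vc=[3]
3: 0xbc (blk 11, set 1) → MISS  vc=[3, 7]
4: 0xb1 (blk 11, set 1) → L1-HIT  vc=[3, 7]
5: 0x30 (blk 3, set 1) → VC-HIT  vc=[11, 7]
6: 0x39 (blk 3, set 1) → L1-HIT  vc=[11, 7]
7: 0xb8 (blk 11, set 1) → VC-HIT  vc=[3, 7]
8: 0x37 (blk 3, set 1) → VC-HIT  vc=[11, 7]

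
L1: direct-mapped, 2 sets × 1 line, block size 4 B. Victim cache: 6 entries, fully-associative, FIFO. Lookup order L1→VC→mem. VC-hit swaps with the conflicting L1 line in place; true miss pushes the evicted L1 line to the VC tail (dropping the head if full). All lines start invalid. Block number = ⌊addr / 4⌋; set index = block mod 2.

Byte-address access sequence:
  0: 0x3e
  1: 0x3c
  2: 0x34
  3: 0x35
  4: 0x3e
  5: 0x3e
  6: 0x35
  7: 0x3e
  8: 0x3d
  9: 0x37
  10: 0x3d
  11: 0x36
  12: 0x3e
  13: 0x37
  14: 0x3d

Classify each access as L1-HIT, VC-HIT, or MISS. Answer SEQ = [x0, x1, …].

#0 0x3e→b15/s1 MISS; vc=[]
#1 0x3c→b15/s1 L1-HIT; vc=[]
#2 0x34→b13/s1 MISS; vc=[15]
#3 0x35→b13/s1 L1-HIT; vc=[15]
#4 0x3e→b15/s1 VC-HIT; vc=[13]
#5 0x3e→b15/s1 L1-HIT; vc=[13]
#6 0x35→b13/s1 VC-HIT; vc=[15]
#7 0x3e→b15/s1 VC-HIT; vc=[13]
#8 0x3d→b15/s1 L1-HIT; vc=[13]
#9 0x37→b13/s1 VC-HIT; vc=[15]
#10 0x3d→b15/s1 VC-HIT; vc=[13]
#11 0x36→b13/s1 VC-HIT; vc=[15]
#12 0x3e→b15/s1 VC-HIT; vc=[13]
#13 0x37→b13/s1 VC-HIT; vc=[15]
#14 0x3d→b15/s1 VC-HIT; vc=[13]

SEQ = [MISS, L1-HIT, MISS, L1-HIT, VC-HIT, L1-HIT, VC-HIT, VC-HIT, L1-HIT, VC-HIT, VC-HIT, VC-HIT, VC-HIT, VC-HIT, VC-HIT]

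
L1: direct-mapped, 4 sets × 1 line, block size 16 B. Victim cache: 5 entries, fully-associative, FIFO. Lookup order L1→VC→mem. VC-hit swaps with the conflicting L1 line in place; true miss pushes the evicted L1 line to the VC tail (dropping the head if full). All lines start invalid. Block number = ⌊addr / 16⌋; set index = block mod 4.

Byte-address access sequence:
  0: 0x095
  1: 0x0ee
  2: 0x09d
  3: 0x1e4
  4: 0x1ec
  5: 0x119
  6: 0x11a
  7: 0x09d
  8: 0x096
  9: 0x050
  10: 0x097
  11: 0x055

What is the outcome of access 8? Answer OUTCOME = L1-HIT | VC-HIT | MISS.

#0 0x95→b9/s1 MISS; vc=[]
#1 0xee→b14/s2 MISS; vc=[]
#2 0x9d→b9/s1 L1-HIT; vc=[]
#3 0x1e4→b30/s2 MISS; vc=[14]
#4 0x1ec→b30/s2 L1-HIT; vc=[14]
#5 0x119→b17/s1 MISS; vc=[14,9]
#6 0x11a→b17/s1 L1-HIT; vc=[14,9]
#7 0x9d→b9/s1 VC-HIT; vc=[14,17]
#8 0x96→b9/s1 L1-HIT; vc=[14,17]
#9 0x50→b5/s1 MISS; vc=[14,17,9]
#10 0x97→b9/s1 VC-HIT; vc=[14,17,5]
#11 0x55→b5/s1 VC-HIT; vc=[14,17,9]

OUTCOME = L1-HIT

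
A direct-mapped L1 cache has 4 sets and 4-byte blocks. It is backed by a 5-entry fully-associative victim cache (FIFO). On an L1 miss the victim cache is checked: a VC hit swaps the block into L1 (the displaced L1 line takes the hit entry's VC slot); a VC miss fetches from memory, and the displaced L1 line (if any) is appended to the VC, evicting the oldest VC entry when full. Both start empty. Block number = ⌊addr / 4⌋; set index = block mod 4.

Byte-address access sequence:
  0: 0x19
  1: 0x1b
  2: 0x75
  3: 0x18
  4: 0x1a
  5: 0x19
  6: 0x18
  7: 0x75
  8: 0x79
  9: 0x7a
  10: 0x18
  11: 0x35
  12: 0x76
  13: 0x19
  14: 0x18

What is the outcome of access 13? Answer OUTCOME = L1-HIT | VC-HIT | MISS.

OUTCOME = L1-HIT

0: 0x19 (blk 6, set 2) → MISS  vc=[]
1: 0x1b (blk 6, set 2) → L1-HIT  vc=[]
2: 0x75 (blk 29, set 1) → MISS  vc=[]
3: 0x18 (blk 6, set 2) → L1-HIT  vc=[]
4: 0x1a (blk 6, set 2) → L1-HIT  vc=[]
5: 0x19 (blk 6, set 2) → L1-HIT  vc=[]
6: 0x18 (blk 6, set 2) → L1-HIT  vc=[]
7: 0x75 (blk 29, set 1) → L1-HIT  vc=[]
8: 0x79 (blk 30, set 2) → MISS  vc=[6]
9: 0x7a (blk 30, set 2) → L1-HIT  vc=[6]
10: 0x18 (blk 6, set 2) → VC-HIT  vc=[30]
11: 0x35 (blk 13, set 1) → MISS  vc=[30, 29]
12: 0x76 (blk 29, set 1) → VC-HIT  vc=[30, 13]
13: 0x19 (blk 6, set 2) → L1-HIT  vc=[30, 13]
14: 0x18 (blk 6, set 2) → L1-HIT  vc=[30, 13]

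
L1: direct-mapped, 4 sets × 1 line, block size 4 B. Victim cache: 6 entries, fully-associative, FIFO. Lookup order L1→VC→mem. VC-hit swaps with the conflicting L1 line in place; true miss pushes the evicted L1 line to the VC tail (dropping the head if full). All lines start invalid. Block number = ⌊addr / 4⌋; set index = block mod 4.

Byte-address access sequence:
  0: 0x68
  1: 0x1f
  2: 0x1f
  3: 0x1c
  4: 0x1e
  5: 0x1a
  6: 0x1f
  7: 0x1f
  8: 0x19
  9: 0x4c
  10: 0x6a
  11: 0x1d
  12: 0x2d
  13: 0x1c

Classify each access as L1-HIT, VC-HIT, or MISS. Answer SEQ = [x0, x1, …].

SEQ = [MISS, MISS, L1-HIT, L1-HIT, L1-HIT, MISS, L1-HIT, L1-HIT, L1-HIT, MISS, VC-HIT, VC-HIT, MISS, VC-HIT]

#0 0x68→b26/s2 MISS; vc=[]
#1 0x1f→b7/s3 MISS; vc=[]
#2 0x1f→b7/s3 L1-HIT; vc=[]
#3 0x1c→b7/s3 L1-HIT; vc=[]
#4 0x1e→b7/s3 L1-HIT; vc=[]
#5 0x1a→b6/s2 MISS; vc=[26]
#6 0x1f→b7/s3 L1-HIT; vc=[26]
#7 0x1f→b7/s3 L1-HIT; vc=[26]
#8 0x19→b6/s2 L1-HIT; vc=[26]
#9 0x4c→b19/s3 MISS; vc=[26,7]
#10 0x6a→b26/s2 VC-HIT; vc=[6,7]
#11 0x1d→b7/s3 VC-HIT; vc=[6,19]
#12 0x2d→b11/s3 MISS; vc=[6,19,7]
#13 0x1c→b7/s3 VC-HIT; vc=[6,19,11]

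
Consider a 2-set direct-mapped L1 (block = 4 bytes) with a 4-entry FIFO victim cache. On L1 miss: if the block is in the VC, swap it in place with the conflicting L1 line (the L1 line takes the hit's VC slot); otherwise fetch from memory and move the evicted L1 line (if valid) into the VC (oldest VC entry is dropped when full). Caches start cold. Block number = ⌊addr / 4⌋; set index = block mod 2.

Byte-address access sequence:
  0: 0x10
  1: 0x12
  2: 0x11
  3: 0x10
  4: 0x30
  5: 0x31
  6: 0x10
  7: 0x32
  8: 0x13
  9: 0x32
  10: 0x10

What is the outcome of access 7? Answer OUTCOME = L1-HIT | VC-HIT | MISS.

OUTCOME = VC-HIT

  [0] addr=0x10 blk=4 s=0: MISS | VC []
  [1] addr=0x12 blk=4 s=0: L1-HIT | VC []
  [2] addr=0x11 blk=4 s=0: L1-HIT | VC []
  [3] addr=0x10 blk=4 s=0: L1-HIT | VC []
  [4] addr=0x30 blk=12 s=0: MISS | VC [4]
  [5] addr=0x31 blk=12 s=0: L1-HIT | VC [4]
  [6] addr=0x10 blk=4 s=0: VC-HIT | VC [12]
  [7] addr=0x32 blk=12 s=0: VC-HIT | VC [4]
  [8] addr=0x13 blk=4 s=0: VC-HIT | VC [12]
  [9] addr=0x32 blk=12 s=0: VC-HIT | VC [4]
  [10] addr=0x10 blk=4 s=0: VC-HIT | VC [12]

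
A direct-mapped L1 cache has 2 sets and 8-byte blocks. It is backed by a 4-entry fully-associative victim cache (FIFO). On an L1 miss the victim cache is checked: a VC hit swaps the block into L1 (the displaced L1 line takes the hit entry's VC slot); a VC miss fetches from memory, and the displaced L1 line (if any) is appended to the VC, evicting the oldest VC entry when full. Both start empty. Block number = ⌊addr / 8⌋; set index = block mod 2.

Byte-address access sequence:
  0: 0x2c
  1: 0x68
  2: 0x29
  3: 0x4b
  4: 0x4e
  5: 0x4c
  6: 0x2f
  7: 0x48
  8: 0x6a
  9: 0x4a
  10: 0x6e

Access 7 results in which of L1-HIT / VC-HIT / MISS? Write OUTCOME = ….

  [0] addr=0x2c blk=5 s=1: MISS | VC []
  [1] addr=0x68 blk=13 s=1: MISS | VC [5]
  [2] addr=0x29 blk=5 s=1: VC-HIT | VC [13]
  [3] addr=0x4b blk=9 s=1: MISS | VC [13, 5]
  [4] addr=0x4e blk=9 s=1: L1-HIT | VC [13, 5]
  [5] addr=0x4c blk=9 s=1: L1-HIT | VC [13, 5]
  [6] addr=0x2f blk=5 s=1: VC-HIT | VC [13, 9]
  [7] addr=0x48 blk=9 s=1: VC-HIT | VC [13, 5]
  [8] addr=0x6a blk=13 s=1: VC-HIT | VC [9, 5]
  [9] addr=0x4a blk=9 s=1: VC-HIT | VC [13, 5]
  [10] addr=0x6e blk=13 s=1: VC-HIT | VC [9, 5]

OUTCOME = VC-HIT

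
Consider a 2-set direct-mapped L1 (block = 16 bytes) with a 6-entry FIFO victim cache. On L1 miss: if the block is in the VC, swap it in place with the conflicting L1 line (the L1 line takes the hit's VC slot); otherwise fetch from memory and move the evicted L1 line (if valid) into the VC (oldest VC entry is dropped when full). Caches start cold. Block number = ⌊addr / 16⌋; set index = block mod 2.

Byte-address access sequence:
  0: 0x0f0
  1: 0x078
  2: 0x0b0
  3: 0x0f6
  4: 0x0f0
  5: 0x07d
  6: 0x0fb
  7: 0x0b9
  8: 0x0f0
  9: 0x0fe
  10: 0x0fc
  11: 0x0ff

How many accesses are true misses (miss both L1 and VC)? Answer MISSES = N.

  [0] addr=0xf0 blk=15 s=1: MISS | VC []
  [1] addr=0x78 blk=7 s=1: MISS | VC [15]
  [2] addr=0xb0 blk=11 s=1: MISS | VC [15, 7]
  [3] addr=0xf6 blk=15 s=1: VC-HIT | VC [11, 7]
  [4] addr=0xf0 blk=15 s=1: L1-HIT | VC [11, 7]
  [5] addr=0x7d blk=7 s=1: VC-HIT | VC [11, 15]
  [6] addr=0xfb blk=15 s=1: VC-HIT | VC [11, 7]
  [7] addr=0xb9 blk=11 s=1: VC-HIT | VC [15, 7]
  [8] addr=0xf0 blk=15 s=1: VC-HIT | VC [11, 7]
  [9] addr=0xfe blk=15 s=1: L1-HIT | VC [11, 7]
  [10] addr=0xfc blk=15 s=1: L1-HIT | VC [11, 7]
  [11] addr=0xff blk=15 s=1: L1-HIT | VC [11, 7]

MISSES = 3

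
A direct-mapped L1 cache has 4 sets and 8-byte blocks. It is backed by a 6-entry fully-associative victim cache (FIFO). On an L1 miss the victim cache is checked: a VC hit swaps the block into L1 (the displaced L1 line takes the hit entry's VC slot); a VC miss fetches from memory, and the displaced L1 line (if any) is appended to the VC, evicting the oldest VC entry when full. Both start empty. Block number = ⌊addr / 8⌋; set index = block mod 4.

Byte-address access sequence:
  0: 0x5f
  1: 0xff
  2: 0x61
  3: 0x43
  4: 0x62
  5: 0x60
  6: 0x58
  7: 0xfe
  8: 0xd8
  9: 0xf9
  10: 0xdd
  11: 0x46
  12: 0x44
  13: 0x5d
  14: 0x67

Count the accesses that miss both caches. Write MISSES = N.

MISSES = 5

#0 0x5f→b11/s3 MISS; vc=[]
#1 0xff→b31/s3 MISS; vc=[11]
#2 0x61→b12/s0 MISS; vc=[11]
#3 0x43→b8/s0 MISS; vc=[11,12]
#4 0x62→b12/s0 VC-HIT; vc=[11,8]
#5 0x60→b12/s0 L1-HIT; vc=[11,8]
#6 0x58→b11/s3 VC-HIT; vc=[31,8]
#7 0xfe→b31/s3 VC-HIT; vc=[11,8]
#8 0xd8→b27/s3 MISS; vc=[11,8,31]
#9 0xf9→b31/s3 VC-HIT; vc=[11,8,27]
#10 0xdd→b27/s3 VC-HIT; vc=[11,8,31]
#11 0x46→b8/s0 VC-HIT; vc=[11,12,31]
#12 0x44→b8/s0 L1-HIT; vc=[11,12,31]
#13 0x5d→b11/s3 VC-HIT; vc=[27,12,31]
#14 0x67→b12/s0 VC-HIT; vc=[27,8,31]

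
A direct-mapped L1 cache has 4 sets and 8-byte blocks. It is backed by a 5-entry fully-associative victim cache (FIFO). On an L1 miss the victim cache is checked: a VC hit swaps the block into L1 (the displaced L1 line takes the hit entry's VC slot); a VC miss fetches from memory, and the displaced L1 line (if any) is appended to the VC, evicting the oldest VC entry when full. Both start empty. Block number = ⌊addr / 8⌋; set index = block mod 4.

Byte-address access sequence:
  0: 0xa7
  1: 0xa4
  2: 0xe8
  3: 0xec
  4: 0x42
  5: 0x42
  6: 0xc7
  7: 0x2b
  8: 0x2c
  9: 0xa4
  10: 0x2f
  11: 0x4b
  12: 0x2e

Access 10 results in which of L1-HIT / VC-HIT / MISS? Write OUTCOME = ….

OUTCOME = L1-HIT

#0 0xa7→b20/s0 MISS; vc=[]
#1 0xa4→b20/s0 L1-HIT; vc=[]
#2 0xe8→b29/s1 MISS; vc=[]
#3 0xec→b29/s1 L1-HIT; vc=[]
#4 0x42→b8/s0 MISS; vc=[20]
#5 0x42→b8/s0 L1-HIT; vc=[20]
#6 0xc7→b24/s0 MISS; vc=[20,8]
#7 0x2b→b5/s1 MISS; vc=[20,8,29]
#8 0x2c→b5/s1 L1-HIT; vc=[20,8,29]
#9 0xa4→b20/s0 VC-HIT; vc=[24,8,29]
#10 0x2f→b5/s1 L1-HIT; vc=[24,8,29]
#11 0x4b→b9/s1 MISS; vc=[24,8,29,5]
#12 0x2e→b5/s1 VC-HIT; vc=[24,8,29,9]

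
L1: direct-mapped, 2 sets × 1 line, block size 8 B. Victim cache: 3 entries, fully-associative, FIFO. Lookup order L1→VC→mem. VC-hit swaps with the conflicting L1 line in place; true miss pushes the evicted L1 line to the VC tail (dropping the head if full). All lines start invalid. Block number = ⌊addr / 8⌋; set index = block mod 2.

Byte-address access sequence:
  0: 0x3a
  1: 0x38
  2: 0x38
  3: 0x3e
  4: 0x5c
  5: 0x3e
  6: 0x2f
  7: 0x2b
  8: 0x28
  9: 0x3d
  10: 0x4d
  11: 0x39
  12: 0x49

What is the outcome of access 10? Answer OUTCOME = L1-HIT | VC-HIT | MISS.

#0 0x3a→b7/s1 MISS; vc=[]
#1 0x38→b7/s1 L1-HIT; vc=[]
#2 0x38→b7/s1 L1-HIT; vc=[]
#3 0x3e→b7/s1 L1-HIT; vc=[]
#4 0x5c→b11/s1 MISS; vc=[7]
#5 0x3e→b7/s1 VC-HIT; vc=[11]
#6 0x2f→b5/s1 MISS; vc=[11,7]
#7 0x2b→b5/s1 L1-HIT; vc=[11,7]
#8 0x28→b5/s1 L1-HIT; vc=[11,7]
#9 0x3d→b7/s1 VC-HIT; vc=[11,5]
#10 0x4d→b9/s1 MISS; vc=[11,5,7]
#11 0x39→b7/s1 VC-HIT; vc=[11,5,9]
#12 0x49→b9/s1 VC-HIT; vc=[11,5,7]

OUTCOME = MISS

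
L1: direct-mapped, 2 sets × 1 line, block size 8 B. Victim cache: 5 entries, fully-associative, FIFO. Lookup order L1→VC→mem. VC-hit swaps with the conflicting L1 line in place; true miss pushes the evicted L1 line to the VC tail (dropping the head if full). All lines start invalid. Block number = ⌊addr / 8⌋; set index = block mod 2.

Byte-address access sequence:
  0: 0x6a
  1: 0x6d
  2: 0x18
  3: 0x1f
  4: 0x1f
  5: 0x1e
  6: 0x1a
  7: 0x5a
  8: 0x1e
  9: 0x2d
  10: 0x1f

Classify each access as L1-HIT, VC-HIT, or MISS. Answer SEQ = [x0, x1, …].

  [0] addr=0x6a blk=13 s=1: MISS | VC []
  [1] addr=0x6d blk=13 s=1: L1-HIT | VC []
  [2] addr=0x18 blk=3 s=1: MISS | VC [13]
  [3] addr=0x1f blk=3 s=1: L1-HIT | VC [13]
  [4] addr=0x1f blk=3 s=1: L1-HIT | VC [13]
  [5] addr=0x1e blk=3 s=1: L1-HIT | VC [13]
  [6] addr=0x1a blk=3 s=1: L1-HIT | VC [13]
  [7] addr=0x5a blk=11 s=1: MISS | VC [13, 3]
  [8] addr=0x1e blk=3 s=1: VC-HIT | VC [13, 11]
  [9] addr=0x2d blk=5 s=1: MISS | VC [13, 11, 3]
  [10] addr=0x1f blk=3 s=1: VC-HIT | VC [13, 11, 5]

SEQ = [MISS, L1-HIT, MISS, L1-HIT, L1-HIT, L1-HIT, L1-HIT, MISS, VC-HIT, MISS, VC-HIT]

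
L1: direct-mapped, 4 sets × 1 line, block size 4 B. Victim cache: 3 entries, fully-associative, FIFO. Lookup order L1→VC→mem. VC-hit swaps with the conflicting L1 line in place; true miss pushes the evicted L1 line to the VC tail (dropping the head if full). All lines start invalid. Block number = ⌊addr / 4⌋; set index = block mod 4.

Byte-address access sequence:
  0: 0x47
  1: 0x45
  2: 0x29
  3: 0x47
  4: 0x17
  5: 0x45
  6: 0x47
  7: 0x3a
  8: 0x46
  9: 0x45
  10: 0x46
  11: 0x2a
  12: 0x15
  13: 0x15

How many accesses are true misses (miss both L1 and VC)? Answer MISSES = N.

MISSES = 4

  [0] addr=0x47 blk=17 s=1: MISS | VC []
  [1] addr=0x45 blk=17 s=1: L1-HIT | VC []
  [2] addr=0x29 blk=10 s=2: MISS | VC []
  [3] addr=0x47 blk=17 s=1: L1-HIT | VC []
  [4] addr=0x17 blk=5 s=1: MISS | VC [17]
  [5] addr=0x45 blk=17 s=1: VC-HIT | VC [5]
  [6] addr=0x47 blk=17 s=1: L1-HIT | VC [5]
  [7] addr=0x3a blk=14 s=2: MISS | VC [5, 10]
  [8] addr=0x46 blk=17 s=1: L1-HIT | VC [5, 10]
  [9] addr=0x45 blk=17 s=1: L1-HIT | VC [5, 10]
  [10] addr=0x46 blk=17 s=1: L1-HIT | VC [5, 10]
  [11] addr=0x2a blk=10 s=2: VC-HIT | VC [5, 14]
  [12] addr=0x15 blk=5 s=1: VC-HIT | VC [17, 14]
  [13] addr=0x15 blk=5 s=1: L1-HIT | VC [17, 14]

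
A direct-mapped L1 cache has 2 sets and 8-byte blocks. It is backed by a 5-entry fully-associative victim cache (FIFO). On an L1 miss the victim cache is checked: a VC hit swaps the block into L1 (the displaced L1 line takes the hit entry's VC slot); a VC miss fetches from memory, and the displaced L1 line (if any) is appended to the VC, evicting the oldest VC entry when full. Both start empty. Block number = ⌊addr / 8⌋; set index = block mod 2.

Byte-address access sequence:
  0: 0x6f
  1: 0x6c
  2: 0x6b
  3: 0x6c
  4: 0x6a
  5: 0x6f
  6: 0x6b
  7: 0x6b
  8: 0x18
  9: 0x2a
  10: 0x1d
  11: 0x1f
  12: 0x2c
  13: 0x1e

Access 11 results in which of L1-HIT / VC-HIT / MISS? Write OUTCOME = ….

0: 0x6f (blk 13, set 1) → MISS  vc=[]
1: 0x6c (blk 13, set 1) → L1-HIT  vc=[]
2: 0x6b (blk 13, set 1) → L1-HIT  vc=[]
3: 0x6c (blk 13, set 1) → L1-HIT  vc=[]
4: 0x6a (blk 13, set 1) → L1-HIT  vc=[]
5: 0x6f (blk 13, set 1) → L1-HIT  vc=[]
6: 0x6b (blk 13, set 1) → L1-HIT  vc=[]
7: 0x6b (blk 13, set 1) → L1-HIT  vc=[]
8: 0x18 (blk 3, set 1) → MISS  vc=[13]
9: 0x2a (blk 5, set 1) → MISS  vc=[13, 3]
10: 0x1d (blk 3, set 1) → VC-HIT  vc=[13, 5]
11: 0x1f (blk 3, set 1) → L1-HIT  vc=[13, 5]
12: 0x2c (blk 5, set 1) → VC-HIT  vc=[13, 3]
13: 0x1e (blk 3, set 1) → VC-HIT  vc=[13, 5]

OUTCOME = L1-HIT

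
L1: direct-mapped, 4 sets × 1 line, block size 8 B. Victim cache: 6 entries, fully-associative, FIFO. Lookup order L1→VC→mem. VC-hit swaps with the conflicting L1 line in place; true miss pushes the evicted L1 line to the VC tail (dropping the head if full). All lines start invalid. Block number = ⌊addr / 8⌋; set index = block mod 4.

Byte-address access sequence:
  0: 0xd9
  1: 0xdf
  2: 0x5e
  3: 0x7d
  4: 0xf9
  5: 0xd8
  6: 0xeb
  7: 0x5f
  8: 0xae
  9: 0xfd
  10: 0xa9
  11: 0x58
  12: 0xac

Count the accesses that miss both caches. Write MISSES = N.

MISSES = 6

#0 0xd9→b27/s3 MISS; vc=[]
#1 0xdf→b27/s3 L1-HIT; vc=[]
#2 0x5e→b11/s3 MISS; vc=[27]
#3 0x7d→b15/s3 MISS; vc=[27,11]
#4 0xf9→b31/s3 MISS; vc=[27,11,15]
#5 0xd8→b27/s3 VC-HIT; vc=[31,11,15]
#6 0xeb→b29/s1 MISS; vc=[31,11,15]
#7 0x5f→b11/s3 VC-HIT; vc=[31,27,15]
#8 0xae→b21/s1 MISS; vc=[31,27,15,29]
#9 0xfd→b31/s3 VC-HIT; vc=[11,27,15,29]
#10 0xa9→b21/s1 L1-HIT; vc=[11,27,15,29]
#11 0x58→b11/s3 VC-HIT; vc=[31,27,15,29]
#12 0xac→b21/s1 L1-HIT; vc=[31,27,15,29]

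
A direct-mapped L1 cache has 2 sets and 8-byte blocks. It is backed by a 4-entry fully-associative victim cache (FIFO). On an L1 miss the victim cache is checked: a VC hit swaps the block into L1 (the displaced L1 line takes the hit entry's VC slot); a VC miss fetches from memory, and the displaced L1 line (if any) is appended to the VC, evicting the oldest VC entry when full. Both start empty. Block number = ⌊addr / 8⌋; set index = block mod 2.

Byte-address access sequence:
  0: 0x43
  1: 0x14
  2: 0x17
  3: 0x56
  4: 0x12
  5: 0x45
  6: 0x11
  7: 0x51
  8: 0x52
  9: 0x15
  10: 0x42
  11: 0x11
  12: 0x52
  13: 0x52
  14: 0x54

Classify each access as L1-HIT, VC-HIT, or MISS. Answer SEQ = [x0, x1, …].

0: 0x43 (blk 8, set 0) → MISS  vc=[]
1: 0x14 (blk 2, set 0) → MISS  vc=[8]
2: 0x17 (blk 2, set 0) → L1-HIT  vc=[8]
3: 0x56 (blk 10, set 0) → MISS  vc=[8, 2]
4: 0x12 (blk 2, set 0) → VC-HIT  vc=[8, 10]
5: 0x45 (blk 8, set 0) → VC-HIT  vc=[2, 10]
6: 0x11 (blk 2, set 0) → VC-HIT  vc=[8, 10]
7: 0x51 (blk 10, set 0) → VC-HIT  vc=[8, 2]
8: 0x52 (blk 10, set 0) → L1-HIT  vc=[8, 2]
9: 0x15 (blk 2, set 0) → VC-HIT  vc=[8, 10]
10: 0x42 (blk 8, set 0) → VC-HIT  vc=[2, 10]
11: 0x11 (blk 2, set 0) → VC-HIT  vc=[8, 10]
12: 0x52 (blk 10, set 0) → VC-HIT  vc=[8, 2]
13: 0x52 (blk 10, set 0) → L1-HIT  vc=[8, 2]
14: 0x54 (blk 10, set 0) → L1-HIT  vc=[8, 2]

SEQ = [MISS, MISS, L1-HIT, MISS, VC-HIT, VC-HIT, VC-HIT, VC-HIT, L1-HIT, VC-HIT, VC-HIT, VC-HIT, VC-HIT, L1-HIT, L1-HIT]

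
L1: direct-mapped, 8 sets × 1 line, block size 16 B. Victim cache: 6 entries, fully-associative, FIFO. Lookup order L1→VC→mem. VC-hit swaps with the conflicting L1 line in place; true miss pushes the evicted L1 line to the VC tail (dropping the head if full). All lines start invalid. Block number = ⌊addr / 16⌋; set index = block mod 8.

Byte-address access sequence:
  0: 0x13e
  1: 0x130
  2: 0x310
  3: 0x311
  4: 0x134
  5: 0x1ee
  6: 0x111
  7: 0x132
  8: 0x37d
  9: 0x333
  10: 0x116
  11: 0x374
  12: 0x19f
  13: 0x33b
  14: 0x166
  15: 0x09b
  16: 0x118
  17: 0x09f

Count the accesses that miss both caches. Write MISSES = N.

0: 0x13e (blk 19, set 3) → MISS  vc=[]
1: 0x130 (blk 19, set 3) → L1-HIT  vc=[]
2: 0x310 (blk 49, set 1) → MISS  vc=[]
3: 0x311 (blk 49, set 1) → L1-HIT  vc=[]
4: 0x134 (blk 19, set 3) → L1-HIT  vc=[]
5: 0x1ee (blk 30, set 6) → MISS  vc=[]
6: 0x111 (blk 17, set 1) → MISS  vc=[49]
7: 0x132 (blk 19, set 3) → L1-HIT  vc=[49]
8: 0x37d (blk 55, set 7) → MISS  vc=[49]
9: 0x333 (blk 51, set 3) → MISS  vc=[49, 19]
10: 0x116 (blk 17, set 1) → L1-HIT  vc=[49, 19]
11: 0x374 (blk 55, set 7) → L1-HIT  vc=[49, 19]
12: 0x19f (blk 25, set 1) → MISS  vc=[49, 19, 17]
13: 0x33b (blk 51, set 3) → L1-HIT  vc=[49, 19, 17]
14: 0x166 (blk 22, set 6) → MISS  vc=[49, 19, 17, 30]
15: 0x9b (blk 9, set 1) → MISS  vc=[49, 19, 17, 30, 25]
16: 0x118 (blk 17, set 1) → VC-HIT  vc=[49, 19, 9, 30, 25]
17: 0x9f (blk 9, set 1) → VC-HIT  vc=[49, 19, 17, 30, 25]

MISSES = 9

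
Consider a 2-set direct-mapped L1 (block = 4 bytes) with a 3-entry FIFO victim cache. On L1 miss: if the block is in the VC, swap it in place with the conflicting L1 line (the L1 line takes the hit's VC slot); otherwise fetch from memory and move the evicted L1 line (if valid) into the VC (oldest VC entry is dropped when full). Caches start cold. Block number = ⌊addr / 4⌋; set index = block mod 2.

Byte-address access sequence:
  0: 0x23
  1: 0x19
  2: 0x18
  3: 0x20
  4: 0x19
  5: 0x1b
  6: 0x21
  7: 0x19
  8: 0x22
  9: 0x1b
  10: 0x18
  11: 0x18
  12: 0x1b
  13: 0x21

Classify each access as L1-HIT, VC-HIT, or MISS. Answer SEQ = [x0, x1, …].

SEQ = [MISS, MISS, L1-HIT, VC-HIT, VC-HIT, L1-HIT, VC-HIT, VC-HIT, VC-HIT, VC-HIT, L1-HIT, L1-HIT, L1-HIT, VC-HIT]

0: 0x23 (blk 8, set 0) → MISS  vc=[]
1: 0x19 (blk 6, set 0) → MISS  vc=[8]
2: 0x18 (blk 6, set 0) → L1-HIT  vc=[8]
3: 0x20 (blk 8, set 0) → VC-HIT  vc=[6]
4: 0x19 (blk 6, set 0) → VC-HIT  vc=[8]
5: 0x1b (blk 6, set 0) → L1-HIT  vc=[8]
6: 0x21 (blk 8, set 0) → VC-HIT  vc=[6]
7: 0x19 (blk 6, set 0) → VC-HIT  vc=[8]
8: 0x22 (blk 8, set 0) → VC-HIT  vc=[6]
9: 0x1b (blk 6, set 0) → VC-HIT  vc=[8]
10: 0x18 (blk 6, set 0) → L1-HIT  vc=[8]
11: 0x18 (blk 6, set 0) → L1-HIT  vc=[8]
12: 0x1b (blk 6, set 0) → L1-HIT  vc=[8]
13: 0x21 (blk 8, set 0) → VC-HIT  vc=[6]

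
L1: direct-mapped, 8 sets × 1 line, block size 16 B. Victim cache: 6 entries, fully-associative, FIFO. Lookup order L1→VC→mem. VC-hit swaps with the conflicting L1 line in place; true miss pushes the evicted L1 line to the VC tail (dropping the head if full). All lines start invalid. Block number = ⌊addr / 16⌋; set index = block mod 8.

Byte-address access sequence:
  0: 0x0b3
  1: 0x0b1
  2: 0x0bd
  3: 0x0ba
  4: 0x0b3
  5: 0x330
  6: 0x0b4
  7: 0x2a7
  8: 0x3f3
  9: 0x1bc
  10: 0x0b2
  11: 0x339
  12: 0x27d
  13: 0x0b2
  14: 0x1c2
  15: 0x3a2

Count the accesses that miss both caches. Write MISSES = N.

MISSES = 8

0: 0xb3 (blk 11, set 3) → MISS  vc=[]
1: 0xb1 (blk 11, set 3) → L1-HIT  vc=[]
2: 0xbd (blk 11, set 3) → L1-HIT  vc=[]
3: 0xba (blk 11, set 3) → L1-HIT  vc=[]
4: 0xb3 (blk 11, set 3) → L1-HIT  vc=[]
5: 0x330 (blk 51, set 3) → MISS  vc=[11]
6: 0xb4 (blk 11, set 3) → VC-HIT  vc=[51]
7: 0x2a7 (blk 42, set 2) → MISS  vc=[51]
8: 0x3f3 (blk 63, set 7) → MISS  vc=[51]
9: 0x1bc (blk 27, set 3) → MISS  vc=[51, 11]
10: 0xb2 (blk 11, set 3) → VC-HIT  vc=[51, 27]
11: 0x339 (blk 51, set 3) → VC-HIT  vc=[11, 27]
12: 0x27d (blk 39, set 7) → MISS  vc=[11, 27, 63]
13: 0xb2 (blk 11, set 3) → VC-HIT  vc=[51, 27, 63]
14: 0x1c2 (blk 28, set 4) → MISS  vc=[51, 27, 63]
15: 0x3a2 (blk 58, set 2) → MISS  vc=[51, 27, 63, 42]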